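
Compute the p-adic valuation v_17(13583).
v_17(13583) = 2

v_17(n) is the largest exponent k such that 17^k divides n. Factor out: 13583 = 17^2 · 47. (Sign doesn't affect v_p.) So v_17(13583) = 2.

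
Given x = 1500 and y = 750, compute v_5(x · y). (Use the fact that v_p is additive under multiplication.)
v_5(1125000) = 6

v_p(x) = 3 (factor: 1500 = 5^3 · 12); v_p(y) = 3 (factor: 750 = 5^3 · 6). Additivity: v_p(xy) = v_p(x) + v_p(y) = 3 + 3 = 6. (Direct check: xy = 1125000 = 5^6 · (72).)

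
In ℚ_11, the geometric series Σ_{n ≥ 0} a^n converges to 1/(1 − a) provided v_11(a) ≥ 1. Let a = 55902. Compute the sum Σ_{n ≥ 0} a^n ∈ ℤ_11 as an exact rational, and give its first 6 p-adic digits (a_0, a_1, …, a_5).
Σ a^n = 1/(1 − a) = -1/55901;  first 6 digits = (1, 0, 0, 9, 3, 0)

v_11(a) = 3 ≥ 1, so the series converges in ℤ_11 to 1/(1 − a) = 1/(1 − 55902) = -1/55901. Expand this rational in ℤ_11: compute digits iteratively via d_i = x_i mod 11, x_{i+1} = (x_i − d_i)/11. The first 6 digits are (1, 0, 0, 9, 3, 0).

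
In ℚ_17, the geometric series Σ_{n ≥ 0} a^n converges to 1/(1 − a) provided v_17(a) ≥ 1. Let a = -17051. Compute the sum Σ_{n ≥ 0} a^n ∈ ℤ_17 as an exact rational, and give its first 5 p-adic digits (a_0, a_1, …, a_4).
Σ a^n = 1/(1 − a) = 1/17052;  first 5 digits = (1, 0, 9, 13, 12)

v_17(a) = 2 ≥ 1, so the series converges in ℤ_17 to 1/(1 − a) = 1/(1 − (-17051)) = 1/17052. Expand this rational in ℤ_17: compute digits iteratively via d_i = x_i mod 17, x_{i+1} = (x_i − d_i)/17. The first 5 digits are (1, 0, 9, 13, 12).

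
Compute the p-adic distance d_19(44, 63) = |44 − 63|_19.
d_19(44, 63) = 1/19

Step 1 — x − y = 44 − 63 = -19. Step 2 — v_19(-19) = 1 (factor: -19 = −(19^1 · 1); the sign does not affect v_p). Step 3 — |x − y|_19 = 19^{-1} = 1/19.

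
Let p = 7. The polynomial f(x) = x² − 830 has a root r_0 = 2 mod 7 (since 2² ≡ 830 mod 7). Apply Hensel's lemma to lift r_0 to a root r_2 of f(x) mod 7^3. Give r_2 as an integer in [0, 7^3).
r_2 = 331 (mod 343)

Hensel's recurrence: r_{i+1} = r_i − f(r_i)·(f′(r_i))^{-1} mod 7^{i+2}, with f′(x) = 2x. Iterate:
  r_0 = 2 (mod 7)
  r_1 = 37 (mod 49)
  r_2 = 331 (mod 343)
Final: r_2 = 331, and one checks f(r_2) ≡ 0 mod 7^3.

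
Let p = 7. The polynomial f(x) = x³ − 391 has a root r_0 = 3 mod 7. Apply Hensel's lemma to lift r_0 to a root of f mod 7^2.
r_1 = 31 (mod 49)

Hensel: r_{i+1} = r_i − f(r_i)/f′(r_i) mod 7^{i+2}, where f′(x) = 3x². Iterate:
  r_0 = 3 (mod 7)
  r_1 = 31 (mod 49)
Final: r = 31 with f(r) ≡ 0 mod 7^2.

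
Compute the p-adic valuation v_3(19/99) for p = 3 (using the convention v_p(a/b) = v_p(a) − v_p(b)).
v_3(19/99) = -2

Factor powers of 3 from the numerator and denominator of the reduced fraction: 19 = 3^0 · 19 and 99 = 3^2 · 11. Apply v_p(a/b) = v_p(a) − v_p(b): v_3(19/99) = 0 − 2 = -2.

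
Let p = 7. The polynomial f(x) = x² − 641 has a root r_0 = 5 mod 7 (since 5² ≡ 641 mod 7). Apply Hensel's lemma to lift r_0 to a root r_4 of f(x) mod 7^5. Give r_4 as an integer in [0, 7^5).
r_4 = 14845 (mod 16807)

Hensel's recurrence: r_{i+1} = r_i − f(r_i)·(f′(r_i))^{-1} mod 7^{i+2}, with f′(x) = 2x. Iterate:
  r_0 = 5 (mod 7)
  r_1 = 47 (mod 49)
  r_2 = 96 (mod 343)
  r_3 = 439 (mod 2401)
  r_4 = 14845 (mod 16807)
Final: r_4 = 14845, and one checks f(r_4) ≡ 0 mod 7^5.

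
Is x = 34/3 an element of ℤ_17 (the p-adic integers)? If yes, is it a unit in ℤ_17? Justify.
x ∈ ℤ_17 but not a unit; v_17(x) = 1 > 0

ℤ_17 = {x ∈ ℚ_17 : v_17(x) ≥ 0} and ℤ_17^× = {x ∈ ℤ_17 : v_17(x) = 0}. Here v_17(34/3) = v_17(num) − v_17(den) = 1; compare against these criteria.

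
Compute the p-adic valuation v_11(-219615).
v_11(-219615) = 4

v_11(n) is the largest exponent k such that 11^k divides n. Factor out: -219615 = -11^4 · 15. (Sign doesn't affect v_p.) So v_11(-219615) = 4.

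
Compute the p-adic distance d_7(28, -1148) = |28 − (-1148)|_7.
d_7(28, -1148) = 1/49

Step 1 — x − y = 28 − (-1148) = 1176. Step 2 — v_7(1176) = 2 (factor: 1176 = (7^2 · 24); the sign does not affect v_p). Step 3 — |x − y|_7 = 7^{-2} = 1/49.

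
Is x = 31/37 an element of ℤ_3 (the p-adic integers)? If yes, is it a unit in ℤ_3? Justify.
x ∈ ℤ_3^× (unit); v_3(x) = 0

ℤ_3 = {x ∈ ℚ_3 : v_3(x) ≥ 0} and ℤ_3^× = {x ∈ ℤ_3 : v_3(x) = 0}. Here v_3(31/37) = v_3(num) − v_3(den) = 0; compare against these criteria.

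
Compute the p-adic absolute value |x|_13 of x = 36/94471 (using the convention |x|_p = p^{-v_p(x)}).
|36/94471|_13 = 2197

Step 1 — compute v_13(x) by factoring powers of 13 out of the numerator and denominator: v_13(36/94471) = -3. Step 2 — apply |x|_p = p^{-v_p(x)} = 13^{3} = 2197.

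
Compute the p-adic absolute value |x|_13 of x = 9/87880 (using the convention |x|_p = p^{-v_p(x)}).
|9/87880|_13 = 2197

Step 1 — compute v_13(x) by factoring powers of 13 out of the numerator and denominator: v_13(9/87880) = -3. Step 2 — apply |x|_p = p^{-v_p(x)} = 13^{3} = 2197.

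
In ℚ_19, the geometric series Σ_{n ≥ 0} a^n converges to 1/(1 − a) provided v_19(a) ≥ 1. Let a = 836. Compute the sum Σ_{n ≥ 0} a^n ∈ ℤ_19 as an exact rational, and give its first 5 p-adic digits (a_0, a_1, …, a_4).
Σ a^n = 1/(1 − a) = -1/835;  first 5 digits = (1, 6, 0, 14, 8)

v_19(a) = 1 ≥ 1, so the series converges in ℤ_19 to 1/(1 − a) = 1/(1 − 836) = -1/835. Expand this rational in ℤ_19: compute digits iteratively via d_i = x_i mod 19, x_{i+1} = (x_i − d_i)/19. The first 5 digits are (1, 6, 0, 14, 8).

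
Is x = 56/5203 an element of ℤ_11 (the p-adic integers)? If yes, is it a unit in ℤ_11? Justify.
x ∉ ℤ_11 (v_11(x) = -2 < 0)

ℤ_11 = {x ∈ ℚ_11 : v_11(x) ≥ 0} and ℤ_11^× = {x ∈ ℤ_11 : v_11(x) = 0}. Here v_11(56/5203) = v_11(num) − v_11(den) = -2; compare against these criteria.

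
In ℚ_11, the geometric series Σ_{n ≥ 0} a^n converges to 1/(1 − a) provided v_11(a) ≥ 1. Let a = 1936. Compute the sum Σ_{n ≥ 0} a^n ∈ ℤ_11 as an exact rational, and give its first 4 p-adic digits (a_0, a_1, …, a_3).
Σ a^n = 1/(1 − a) = -1/1935;  first 4 digits = (1, 0, 5, 1)

v_11(a) = 2 ≥ 1, so the series converges in ℤ_11 to 1/(1 − a) = 1/(1 − 1936) = -1/1935. Expand this rational in ℤ_11: compute digits iteratively via d_i = x_i mod 11, x_{i+1} = (x_i − d_i)/11. The first 4 digits are (1, 0, 5, 1).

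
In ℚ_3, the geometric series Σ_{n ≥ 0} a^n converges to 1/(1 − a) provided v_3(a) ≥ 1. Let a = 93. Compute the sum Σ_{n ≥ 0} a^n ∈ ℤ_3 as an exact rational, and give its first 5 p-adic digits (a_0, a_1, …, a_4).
Σ a^n = 1/(1 − a) = -1/92;  first 5 digits = (1, 1, 2, 0, 1)

v_3(a) = 1 ≥ 1, so the series converges in ℤ_3 to 1/(1 − a) = 1/(1 − 93) = -1/92. Expand this rational in ℤ_3: compute digits iteratively via d_i = x_i mod 3, x_{i+1} = (x_i − d_i)/3. The first 5 digits are (1, 1, 2, 0, 1).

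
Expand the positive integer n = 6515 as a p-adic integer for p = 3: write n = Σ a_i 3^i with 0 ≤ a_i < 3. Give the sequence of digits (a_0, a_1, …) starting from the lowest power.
(a_0, a_1, …) = (2, 2, 0, 1, 2, 2, 2, 2)

Repeated division by 3 gives the digits low-to-high: 6515 = 2 + 2·3^1 + 1·3^3 + 2·3^4 + 2·3^5 + 2·3^6 + 2·3^7. Digit sequence: (2, 2, 0, 1, 2, 2, 2, 2).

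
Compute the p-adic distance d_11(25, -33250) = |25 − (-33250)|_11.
d_11(25, -33250) = 1/1331

Step 1 — x − y = 25 − (-33250) = 33275. Step 2 — v_11(33275) = 3 (factor: 33275 = (11^3 · 25); the sign does not affect v_p). Step 3 — |x − y|_11 = 11^{-3} = 1/1331.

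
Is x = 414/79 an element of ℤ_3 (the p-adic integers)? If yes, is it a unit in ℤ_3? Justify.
x ∈ ℤ_3 but not a unit; v_3(x) = 2 > 0

ℤ_3 = {x ∈ ℚ_3 : v_3(x) ≥ 0} and ℤ_3^× = {x ∈ ℤ_3 : v_3(x) = 0}. Here v_3(414/79) = v_3(num) − v_3(den) = 2; compare against these criteria.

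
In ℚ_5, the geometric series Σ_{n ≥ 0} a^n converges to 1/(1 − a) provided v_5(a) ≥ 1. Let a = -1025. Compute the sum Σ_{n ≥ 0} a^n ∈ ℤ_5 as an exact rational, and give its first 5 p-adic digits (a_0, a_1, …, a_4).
Σ a^n = 1/(1 − a) = 1/1026;  first 5 digits = (1, 0, 4, 1, 4)

v_5(a) = 2 ≥ 1, so the series converges in ℤ_5 to 1/(1 − a) = 1/(1 − (-1025)) = 1/1026. Expand this rational in ℤ_5: compute digits iteratively via d_i = x_i mod 5, x_{i+1} = (x_i − d_i)/5. The first 5 digits are (1, 0, 4, 1, 4).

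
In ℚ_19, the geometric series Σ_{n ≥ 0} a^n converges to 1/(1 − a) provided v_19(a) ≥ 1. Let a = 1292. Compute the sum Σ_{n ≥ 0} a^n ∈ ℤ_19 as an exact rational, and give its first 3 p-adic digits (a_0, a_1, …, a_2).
Σ a^n = 1/(1 − a) = -1/1291;  first 3 digits = (1, 11, 10)

v_19(a) = 1 ≥ 1, so the series converges in ℤ_19 to 1/(1 − a) = 1/(1 − 1292) = -1/1291. Expand this rational in ℤ_19: compute digits iteratively via d_i = x_i mod 19, x_{i+1} = (x_i − d_i)/19. The first 3 digits are (1, 11, 10).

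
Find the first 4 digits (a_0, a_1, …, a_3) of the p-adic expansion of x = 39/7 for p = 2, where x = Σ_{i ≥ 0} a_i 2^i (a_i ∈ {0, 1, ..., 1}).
(a_0, …, a_3) = (1, 0, 0, 0)

v_2(39/7) = 0 (numerator and denominator both coprime to 2), so x ∈ ℤ_2^×. Compute digits iteratively via a_i = x_i mod 2, x_{i+1} = (x_i − a_i)/2, with x_0 = x:
  x_0 = 39/7;  a_0 = 1;  x_1 = (x_0 − 1)/2 = 16/7
  x_1 = 16/7;  a_1 = 0;  x_2 = (x_1 − 0)/2 = 8/7
  x_2 = 8/7;  a_2 = 0;  x_3 = (x_2 − 0)/2 = 4/7
  x_3 = 4/7;  a_3 = 0;  x_4 = (x_3 − 0)/2 = 2/7
Digits: (1, 0, 0, 0).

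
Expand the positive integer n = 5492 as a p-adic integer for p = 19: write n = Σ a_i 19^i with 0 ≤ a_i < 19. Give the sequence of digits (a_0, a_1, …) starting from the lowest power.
(a_0, a_1, …) = (1, 4, 15)

Repeated division by 19 gives the digits low-to-high: 5492 = 1 + 4·19^1 + 15·19^2. Digit sequence: (1, 4, 15).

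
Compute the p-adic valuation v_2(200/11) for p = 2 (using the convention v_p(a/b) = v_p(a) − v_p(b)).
v_2(200/11) = 3

Factor powers of 2 from the numerator and denominator of the reduced fraction: 200 = 2^3 · 25 and 11 = 2^0 · 11. Apply v_p(a/b) = v_p(a) − v_p(b): v_2(200/11) = 3 − 0 = 3.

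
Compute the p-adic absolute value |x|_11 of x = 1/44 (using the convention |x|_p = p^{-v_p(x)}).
|1/44|_11 = 11

Step 1 — compute v_11(x) by factoring powers of 11 out of the numerator and denominator: v_11(1/44) = -1. Step 2 — apply |x|_p = p^{-v_p(x)} = 11^{1} = 11.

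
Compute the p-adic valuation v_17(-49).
v_17(-49) = 0

v_17(n) is the largest exponent k such that 17^k divides n. Factor out: -49 = -17^0 · 49. (Sign doesn't affect v_p.) So v_17(-49) = 0.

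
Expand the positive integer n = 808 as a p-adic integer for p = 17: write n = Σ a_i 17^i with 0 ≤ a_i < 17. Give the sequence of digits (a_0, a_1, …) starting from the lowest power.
(a_0, a_1, …) = (9, 13, 2)

Repeated division by 17 gives the digits low-to-high: 808 = 9 + 13·17^1 + 2·17^2. Digit sequence: (9, 13, 2).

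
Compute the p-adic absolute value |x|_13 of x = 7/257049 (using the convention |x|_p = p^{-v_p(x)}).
|7/257049|_13 = 28561

Step 1 — compute v_13(x) by factoring powers of 13 out of the numerator and denominator: v_13(7/257049) = -4. Step 2 — apply |x|_p = p^{-v_p(x)} = 13^{4} = 28561.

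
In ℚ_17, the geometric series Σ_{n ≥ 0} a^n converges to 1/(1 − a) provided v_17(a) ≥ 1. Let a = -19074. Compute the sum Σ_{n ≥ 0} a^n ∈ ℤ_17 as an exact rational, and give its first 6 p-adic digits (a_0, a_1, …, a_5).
Σ a^n = 1/(1 − a) = 1/19075;  first 6 digits = (1, 0, 2, 13, 3, 1)

v_17(a) = 2 ≥ 1, so the series converges in ℤ_17 to 1/(1 − a) = 1/(1 − (-19074)) = 1/19075. Expand this rational in ℤ_17: compute digits iteratively via d_i = x_i mod 17, x_{i+1} = (x_i − d_i)/17. The first 6 digits are (1, 0, 2, 13, 3, 1).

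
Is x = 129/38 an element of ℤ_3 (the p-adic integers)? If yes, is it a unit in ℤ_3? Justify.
x ∈ ℤ_3 but not a unit; v_3(x) = 1 > 0

ℤ_3 = {x ∈ ℚ_3 : v_3(x) ≥ 0} and ℤ_3^× = {x ∈ ℤ_3 : v_3(x) = 0}. Here v_3(129/38) = v_3(num) − v_3(den) = 1; compare against these criteria.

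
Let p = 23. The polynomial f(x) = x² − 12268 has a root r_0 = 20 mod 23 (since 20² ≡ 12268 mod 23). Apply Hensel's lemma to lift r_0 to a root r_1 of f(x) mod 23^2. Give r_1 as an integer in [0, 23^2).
r_1 = 158 (mod 529)

Hensel's recurrence: r_{i+1} = r_i − f(r_i)·(f′(r_i))^{-1} mod 23^{i+2}, with f′(x) = 2x. Iterate:
  r_0 = 20 (mod 23)
  r_1 = 158 (mod 529)
Final: r_1 = 158, and one checks f(r_1) ≡ 0 mod 23^2.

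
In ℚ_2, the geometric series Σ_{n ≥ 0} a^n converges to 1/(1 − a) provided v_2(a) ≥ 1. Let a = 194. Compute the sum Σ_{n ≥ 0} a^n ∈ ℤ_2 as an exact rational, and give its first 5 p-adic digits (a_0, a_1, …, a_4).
Σ a^n = 1/(1 − a) = -1/193;  first 5 digits = (1, 1, 1, 1, 1)

v_2(a) = 1 ≥ 1, so the series converges in ℤ_2 to 1/(1 − a) = 1/(1 − 194) = -1/193. Expand this rational in ℤ_2: compute digits iteratively via d_i = x_i mod 2, x_{i+1} = (x_i − d_i)/2. The first 5 digits are (1, 1, 1, 1, 1).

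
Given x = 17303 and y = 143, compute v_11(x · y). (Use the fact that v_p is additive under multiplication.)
v_11(2474329) = 4

v_p(x) = 3 (factor: 17303 = 11^3 · 13); v_p(y) = 1 (factor: 143 = 11^1 · 13). Additivity: v_p(xy) = v_p(x) + v_p(y) = 3 + 1 = 4. (Direct check: xy = 2474329 = 11^4 · (169).)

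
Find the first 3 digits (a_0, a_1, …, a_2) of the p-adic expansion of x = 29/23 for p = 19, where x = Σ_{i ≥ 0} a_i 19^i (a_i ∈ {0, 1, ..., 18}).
(a_0, …, a_2) = (12, 11, 6)

v_19(29/23) = 0 (numerator and denominator both coprime to 19), so x ∈ ℤ_19^×. Compute digits iteratively via a_i = x_i mod 19, x_{i+1} = (x_i − a_i)/19, with x_0 = x:
  x_0 = 29/23;  a_0 = 12;  x_1 = (x_0 − 12)/19 = -13/23
  x_1 = -13/23;  a_1 = 11;  x_2 = (x_1 − 11)/19 = -14/23
  x_2 = -14/23;  a_2 = 6;  x_3 = (x_2 − 6)/19 = -8/23
Digits: (12, 11, 6).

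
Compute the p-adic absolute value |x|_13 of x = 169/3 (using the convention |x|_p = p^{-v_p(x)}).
|169/3|_13 = 1/169

Step 1 — compute v_13(x) by factoring powers of 13 out of the numerator and denominator: v_13(169/3) = 2. Step 2 — apply |x|_p = p^{-v_p(x)} = 13^{-2} = 1/169.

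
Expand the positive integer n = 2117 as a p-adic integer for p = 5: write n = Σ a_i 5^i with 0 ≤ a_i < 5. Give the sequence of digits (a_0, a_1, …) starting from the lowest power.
(a_0, a_1, …) = (2, 3, 4, 1, 3)

Repeated division by 5 gives the digits low-to-high: 2117 = 2 + 3·5^1 + 4·5^2 + 1·5^3 + 3·5^4. Digit sequence: (2, 3, 4, 1, 3).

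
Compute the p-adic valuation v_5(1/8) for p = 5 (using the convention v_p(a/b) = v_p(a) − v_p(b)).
v_5(1/8) = 0

Factor powers of 5 from the numerator and denominator of the reduced fraction: 1 = 5^0 · 1 and 8 = 5^0 · 8. Apply v_p(a/b) = v_p(a) − v_p(b): v_5(1/8) = 0 − 0 = 0.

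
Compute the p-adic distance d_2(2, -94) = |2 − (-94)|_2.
d_2(2, -94) = 1/32

Step 1 — x − y = 2 − (-94) = 96. Step 2 — v_2(96) = 5 (factor: 96 = (2^5 · 3); the sign does not affect v_p). Step 3 — |x − y|_2 = 2^{-5} = 1/32.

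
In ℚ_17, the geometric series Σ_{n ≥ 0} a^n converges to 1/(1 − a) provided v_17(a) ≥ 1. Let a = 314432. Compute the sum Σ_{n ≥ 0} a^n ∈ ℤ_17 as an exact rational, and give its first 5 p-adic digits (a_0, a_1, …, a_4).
Σ a^n = 1/(1 − a) = -1/314431;  first 5 digits = (1, 0, 0, 13, 3)

v_17(a) = 3 ≥ 1, so the series converges in ℤ_17 to 1/(1 − a) = 1/(1 − 314432) = -1/314431. Expand this rational in ℤ_17: compute digits iteratively via d_i = x_i mod 17, x_{i+1} = (x_i − d_i)/17. The first 5 digits are (1, 0, 0, 13, 3).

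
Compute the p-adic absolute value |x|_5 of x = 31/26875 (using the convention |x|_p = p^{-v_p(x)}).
|31/26875|_5 = 625

Step 1 — compute v_5(x) by factoring powers of 5 out of the numerator and denominator: v_5(31/26875) = -4. Step 2 — apply |x|_p = p^{-v_p(x)} = 5^{4} = 625.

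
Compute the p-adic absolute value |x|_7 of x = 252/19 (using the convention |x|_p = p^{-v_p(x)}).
|252/19|_7 = 1/7

Step 1 — compute v_7(x) by factoring powers of 7 out of the numerator and denominator: v_7(252/19) = 1. Step 2 — apply |x|_p = p^{-v_p(x)} = 7^{-1} = 1/7.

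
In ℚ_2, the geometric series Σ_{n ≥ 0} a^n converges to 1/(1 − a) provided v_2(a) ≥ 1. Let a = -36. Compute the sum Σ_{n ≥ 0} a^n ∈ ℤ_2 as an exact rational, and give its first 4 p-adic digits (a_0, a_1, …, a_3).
Σ a^n = 1/(1 − a) = 1/37;  first 4 digits = (1, 0, 1, 1)

v_2(a) = 2 ≥ 1, so the series converges in ℤ_2 to 1/(1 − a) = 1/(1 − (-36)) = 1/37. Expand this rational in ℤ_2: compute digits iteratively via d_i = x_i mod 2, x_{i+1} = (x_i − d_i)/2. The first 4 digits are (1, 0, 1, 1).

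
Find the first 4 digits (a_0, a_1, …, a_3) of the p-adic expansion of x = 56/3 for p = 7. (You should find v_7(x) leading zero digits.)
(a_0, …, a_3) = (0, 5, 2, 2)

v_7(56/3) = 1, so a_0 = ... = a_0 = 0. Factor out: x = 7^1 · u with u = 8/3 a unit in ℤ_7. Expand u iteratively via a_{v+i} = u_i mod 7, u_{i+1} = (u_i − a_{v+i})/7:
  u_0 = 8/3;  a_1 = 5;  u_1 = (u_0 − 5)/7 = -1/3
  u_1 = -1/3;  a_2 = 2;  u_2 = (u_1 − 2)/7 = -1/3
  u_2 = -1/3;  a_3 = 2;  u_3 = (u_2 − 2)/7 = -1/3
Digits: (0, 5, 2, 2).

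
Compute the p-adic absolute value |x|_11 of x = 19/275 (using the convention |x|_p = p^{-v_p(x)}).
|19/275|_11 = 11

Step 1 — compute v_11(x) by factoring powers of 11 out of the numerator and denominator: v_11(19/275) = -1. Step 2 — apply |x|_p = p^{-v_p(x)} = 11^{1} = 11.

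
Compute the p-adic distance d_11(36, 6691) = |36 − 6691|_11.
d_11(36, 6691) = 1/1331

Step 1 — x − y = 36 − 6691 = -6655. Step 2 — v_11(-6655) = 3 (factor: -6655 = −(11^3 · 5); the sign does not affect v_p). Step 3 — |x − y|_11 = 11^{-3} = 1/1331.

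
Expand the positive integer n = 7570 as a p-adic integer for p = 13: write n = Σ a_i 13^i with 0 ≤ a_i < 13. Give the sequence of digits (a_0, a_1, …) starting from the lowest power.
(a_0, a_1, …) = (4, 10, 5, 3)

Repeated division by 13 gives the digits low-to-high: 7570 = 4 + 10·13^1 + 5·13^2 + 3·13^3. Digit sequence: (4, 10, 5, 3).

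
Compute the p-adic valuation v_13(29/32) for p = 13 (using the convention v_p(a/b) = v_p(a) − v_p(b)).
v_13(29/32) = 0

Factor powers of 13 from the numerator and denominator of the reduced fraction: 29 = 13^0 · 29 and 32 = 13^0 · 32. Apply v_p(a/b) = v_p(a) − v_p(b): v_13(29/32) = 0 − 0 = 0.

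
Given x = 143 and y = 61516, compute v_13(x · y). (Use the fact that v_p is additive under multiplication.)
v_13(8796788) = 4

v_p(x) = 1 (factor: 143 = 13^1 · 11); v_p(y) = 3 (factor: 61516 = 13^3 · 28). Additivity: v_p(xy) = v_p(x) + v_p(y) = 1 + 3 = 4. (Direct check: xy = 8796788 = 13^4 · (308).)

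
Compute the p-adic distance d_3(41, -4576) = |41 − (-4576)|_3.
d_3(41, -4576) = 1/243

Step 1 — x − y = 41 − (-4576) = 4617. Step 2 — v_3(4617) = 5 (factor: 4617 = (3^5 · 19); the sign does not affect v_p). Step 3 — |x − y|_3 = 3^{-5} = 1/243.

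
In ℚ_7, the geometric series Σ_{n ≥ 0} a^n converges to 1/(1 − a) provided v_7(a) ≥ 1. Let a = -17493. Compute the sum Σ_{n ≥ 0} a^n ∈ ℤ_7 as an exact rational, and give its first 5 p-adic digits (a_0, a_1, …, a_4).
Σ a^n = 1/(1 − a) = 1/17494;  first 5 digits = (1, 0, 0, 5, 6)

v_7(a) = 3 ≥ 1, so the series converges in ℤ_7 to 1/(1 − a) = 1/(1 − (-17493)) = 1/17494. Expand this rational in ℤ_7: compute digits iteratively via d_i = x_i mod 7, x_{i+1} = (x_i − d_i)/7. The first 5 digits are (1, 0, 0, 5, 6).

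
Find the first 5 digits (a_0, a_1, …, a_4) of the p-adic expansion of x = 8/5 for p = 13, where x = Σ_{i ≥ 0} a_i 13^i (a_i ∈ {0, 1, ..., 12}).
(a_0, …, a_4) = (12, 7, 2, 5, 10)

v_13(8/5) = 0 (numerator and denominator both coprime to 13), so x ∈ ℤ_13^×. Compute digits iteratively via a_i = x_i mod 13, x_{i+1} = (x_i − a_i)/13, with x_0 = x:
  x_0 = 8/5;  a_0 = 12;  x_1 = (x_0 − 12)/13 = -4/5
  x_1 = -4/5;  a_1 = 7;  x_2 = (x_1 − 7)/13 = -3/5
  x_2 = -3/5;  a_2 = 2;  x_3 = (x_2 − 2)/13 = -1/5
  x_3 = -1/5;  a_3 = 5;  x_4 = (x_3 − 5)/13 = -2/5
  x_4 = -2/5;  a_4 = 10;  x_5 = (x_4 − 10)/13 = -4/5
Digits: (12, 7, 2, 5, 10).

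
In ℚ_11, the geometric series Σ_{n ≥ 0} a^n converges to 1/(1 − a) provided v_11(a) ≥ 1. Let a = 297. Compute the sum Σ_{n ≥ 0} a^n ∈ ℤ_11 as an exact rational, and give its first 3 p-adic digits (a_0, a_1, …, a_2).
Σ a^n = 1/(1 − a) = -1/296;  first 3 digits = (1, 5, 5)

v_11(a) = 1 ≥ 1, so the series converges in ℤ_11 to 1/(1 − a) = 1/(1 − 297) = -1/296. Expand this rational in ℤ_11: compute digits iteratively via d_i = x_i mod 11, x_{i+1} = (x_i − d_i)/11. The first 3 digits are (1, 5, 5).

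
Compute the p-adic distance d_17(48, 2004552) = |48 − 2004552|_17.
d_17(48, 2004552) = 1/83521

Step 1 — x − y = 48 − 2004552 = -2004504. Step 2 — v_17(-2004504) = 4 (factor: -2004504 = −(17^4 · 24); the sign does not affect v_p). Step 3 — |x − y|_17 = 17^{-4} = 1/83521.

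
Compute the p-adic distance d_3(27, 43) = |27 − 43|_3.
d_3(27, 43) = 1

Step 1 — x − y = 27 − 43 = -16. Step 2 — v_3(-16) = 0 (factor: -16 = −(3^0 · 16); the sign does not affect v_p). Step 3 — |x − y|_3 = 3^{0} = 1.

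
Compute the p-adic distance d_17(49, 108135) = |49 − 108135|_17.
d_17(49, 108135) = 1/4913

Step 1 — x − y = 49 − 108135 = -108086. Step 2 — v_17(-108086) = 3 (factor: -108086 = −(17^3 · 22); the sign does not affect v_p). Step 3 — |x − y|_17 = 17^{-3} = 1/4913.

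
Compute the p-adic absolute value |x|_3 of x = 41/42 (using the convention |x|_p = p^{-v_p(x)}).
|41/42|_3 = 3

Step 1 — compute v_3(x) by factoring powers of 3 out of the numerator and denominator: v_3(41/42) = -1. Step 2 — apply |x|_p = p^{-v_p(x)} = 3^{1} = 3.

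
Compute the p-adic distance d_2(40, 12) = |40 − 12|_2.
d_2(40, 12) = 1/4

Step 1 — x − y = 40 − 12 = 28. Step 2 — v_2(28) = 2 (factor: 28 = (2^2 · 7); the sign does not affect v_p). Step 3 — |x − y|_2 = 2^{-2} = 1/4.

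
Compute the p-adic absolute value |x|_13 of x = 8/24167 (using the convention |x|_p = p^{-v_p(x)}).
|8/24167|_13 = 2197

Step 1 — compute v_13(x) by factoring powers of 13 out of the numerator and denominator: v_13(8/24167) = -3. Step 2 — apply |x|_p = p^{-v_p(x)} = 13^{3} = 2197.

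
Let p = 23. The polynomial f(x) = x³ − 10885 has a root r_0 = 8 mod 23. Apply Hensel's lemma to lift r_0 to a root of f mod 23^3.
r_2 = 9967 (mod 12167)

Hensel: r_{i+1} = r_i − f(r_i)/f′(r_i) mod 23^{i+2}, where f′(x) = 3x². Iterate:
  r_0 = 8 (mod 23)
  r_1 = 445 (mod 529)
  r_2 = 9967 (mod 12167)
Final: r = 9967 with f(r) ≡ 0 mod 23^3.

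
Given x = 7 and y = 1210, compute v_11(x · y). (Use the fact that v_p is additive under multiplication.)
v_11(8470) = 2

v_p(x) = 0 (factor: 7 = 11^0 · 7); v_p(y) = 2 (factor: 1210 = 11^2 · 10). Additivity: v_p(xy) = v_p(x) + v_p(y) = 0 + 2 = 2. (Direct check: xy = 8470 = 11^2 · (70).)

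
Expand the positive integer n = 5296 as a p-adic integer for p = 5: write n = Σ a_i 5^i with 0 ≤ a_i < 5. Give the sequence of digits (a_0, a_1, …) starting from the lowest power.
(a_0, a_1, …) = (1, 4, 1, 2, 3, 1)

Repeated division by 5 gives the digits low-to-high: 5296 = 1 + 4·5^1 + 1·5^2 + 2·5^3 + 3·5^4 + 1·5^5. Digit sequence: (1, 4, 1, 2, 3, 1).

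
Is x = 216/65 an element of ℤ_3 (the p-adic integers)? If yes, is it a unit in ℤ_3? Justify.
x ∈ ℤ_3 but not a unit; v_3(x) = 3 > 0

ℤ_3 = {x ∈ ℚ_3 : v_3(x) ≥ 0} and ℤ_3^× = {x ∈ ℤ_3 : v_3(x) = 0}. Here v_3(216/65) = v_3(num) − v_3(den) = 3; compare against these criteria.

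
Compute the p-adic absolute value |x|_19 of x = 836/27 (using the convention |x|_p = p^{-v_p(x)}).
|836/27|_19 = 1/19

Step 1 — compute v_19(x) by factoring powers of 19 out of the numerator and denominator: v_19(836/27) = 1. Step 2 — apply |x|_p = p^{-v_p(x)} = 19^{-1} = 1/19.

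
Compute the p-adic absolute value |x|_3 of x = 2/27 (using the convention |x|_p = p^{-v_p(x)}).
|2/27|_3 = 27

Step 1 — compute v_3(x) by factoring powers of 3 out of the numerator and denominator: v_3(2/27) = -3. Step 2 — apply |x|_p = p^{-v_p(x)} = 3^{3} = 27.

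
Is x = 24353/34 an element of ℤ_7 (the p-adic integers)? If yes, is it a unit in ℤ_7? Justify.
x ∈ ℤ_7 but not a unit; v_7(x) = 3 > 0

ℤ_7 = {x ∈ ℚ_7 : v_7(x) ≥ 0} and ℤ_7^× = {x ∈ ℤ_7 : v_7(x) = 0}. Here v_7(24353/34) = v_7(num) − v_7(den) = 3; compare against these criteria.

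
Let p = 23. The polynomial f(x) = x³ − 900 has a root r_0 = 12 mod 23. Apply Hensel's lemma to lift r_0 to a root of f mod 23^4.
r_3 = 81961 (mod 279841)

Hensel: r_{i+1} = r_i − f(r_i)/f′(r_i) mod 23^{i+2}, where f′(x) = 3x². Iterate:
  r_0 = 12 (mod 23)
  r_1 = 495 (mod 529)
  r_2 = 8959 (mod 12167)
  r_3 = 81961 (mod 279841)
Final: r = 81961 with f(r) ≡ 0 mod 23^4.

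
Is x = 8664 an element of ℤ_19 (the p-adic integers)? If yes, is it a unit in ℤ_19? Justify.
x ∈ ℤ_19 but not a unit; v_19(x) = 2 > 0

ℤ_19 = {x ∈ ℚ_19 : v_19(x) ≥ 0} and ℤ_19^× = {x ∈ ℤ_19 : v_19(x) = 0}. Here v_19(8664) = v_19(num) − v_19(den) = 2; compare against these criteria.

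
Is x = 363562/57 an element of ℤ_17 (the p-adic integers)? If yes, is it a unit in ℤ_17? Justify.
x ∈ ℤ_17 but not a unit; v_17(x) = 3 > 0

ℤ_17 = {x ∈ ℚ_17 : v_17(x) ≥ 0} and ℤ_17^× = {x ∈ ℤ_17 : v_17(x) = 0}. Here v_17(363562/57) = v_17(num) − v_17(den) = 3; compare against these criteria.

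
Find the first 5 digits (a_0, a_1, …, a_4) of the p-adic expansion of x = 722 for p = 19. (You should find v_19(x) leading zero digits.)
(a_0, …, a_4) = (0, 0, 2, 0, 0)

v_19(722) = 2, so a_0 = ... = a_1 = 0. Factor out: x = 19^2 · u with u = 2 a unit in ℤ_19. Expand u iteratively via a_{v+i} = u_i mod 19, u_{i+1} = (u_i − a_{v+i})/19:
  u_0 = 2;  a_2 = 2;  u_1 = (u_0 − 2)/19 = 0
  u_1 = 0;  a_3 = 0;  u_2 = (u_1 − 0)/19 = 0
  u_2 = 0;  a_4 = 0;  u_3 = (u_2 − 0)/19 = 0
Digits: (0, 0, 2, 0, 0).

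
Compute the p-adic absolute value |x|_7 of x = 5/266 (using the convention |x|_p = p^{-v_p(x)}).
|5/266|_7 = 7

Step 1 — compute v_7(x) by factoring powers of 7 out of the numerator and denominator: v_7(5/266) = -1. Step 2 — apply |x|_p = p^{-v_p(x)} = 7^{1} = 7.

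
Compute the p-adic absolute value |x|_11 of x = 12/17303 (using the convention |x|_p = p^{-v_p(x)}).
|12/17303|_11 = 1331

Step 1 — compute v_11(x) by factoring powers of 11 out of the numerator and denominator: v_11(12/17303) = -3. Step 2 — apply |x|_p = p^{-v_p(x)} = 11^{3} = 1331.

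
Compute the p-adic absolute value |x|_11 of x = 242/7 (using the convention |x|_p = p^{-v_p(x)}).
|242/7|_11 = 1/121

Step 1 — compute v_11(x) by factoring powers of 11 out of the numerator and denominator: v_11(242/7) = 2. Step 2 — apply |x|_p = p^{-v_p(x)} = 11^{-2} = 1/121.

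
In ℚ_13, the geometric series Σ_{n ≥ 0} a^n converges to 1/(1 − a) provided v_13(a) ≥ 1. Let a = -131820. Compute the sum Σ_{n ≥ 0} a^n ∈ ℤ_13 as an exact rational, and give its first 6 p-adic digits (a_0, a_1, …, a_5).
Σ a^n = 1/(1 − a) = 1/131821;  first 6 digits = (1, 0, 0, 5, 8, 12)

v_13(a) = 3 ≥ 1, so the series converges in ℤ_13 to 1/(1 − a) = 1/(1 − (-131820)) = 1/131821. Expand this rational in ℤ_13: compute digits iteratively via d_i = x_i mod 13, x_{i+1} = (x_i − d_i)/13. The first 6 digits are (1, 0, 0, 5, 8, 12).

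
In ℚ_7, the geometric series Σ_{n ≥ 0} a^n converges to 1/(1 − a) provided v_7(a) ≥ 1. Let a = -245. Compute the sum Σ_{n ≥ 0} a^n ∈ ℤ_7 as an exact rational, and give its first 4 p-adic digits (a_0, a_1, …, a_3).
Σ a^n = 1/(1 − a) = 1/246;  first 4 digits = (1, 0, 2, 6)

v_7(a) = 2 ≥ 1, so the series converges in ℤ_7 to 1/(1 − a) = 1/(1 − (-245)) = 1/246. Expand this rational in ℤ_7: compute digits iteratively via d_i = x_i mod 7, x_{i+1} = (x_i − d_i)/7. The first 4 digits are (1, 0, 2, 6).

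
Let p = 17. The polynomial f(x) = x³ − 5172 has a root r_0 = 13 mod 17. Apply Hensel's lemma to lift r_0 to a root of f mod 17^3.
r_2 = 3549 (mod 4913)

Hensel: r_{i+1} = r_i − f(r_i)/f′(r_i) mod 17^{i+2}, where f′(x) = 3x². Iterate:
  r_0 = 13 (mod 17)
  r_1 = 81 (mod 289)
  r_2 = 3549 (mod 4913)
Final: r = 3549 with f(r) ≡ 0 mod 17^3.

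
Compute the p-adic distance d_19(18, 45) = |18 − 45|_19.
d_19(18, 45) = 1

Step 1 — x − y = 18 − 45 = -27. Step 2 — v_19(-27) = 0 (factor: -27 = −(19^0 · 27); the sign does not affect v_p). Step 3 — |x − y|_19 = 19^{0} = 1.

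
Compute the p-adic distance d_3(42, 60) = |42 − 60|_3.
d_3(42, 60) = 1/9

Step 1 — x − y = 42 − 60 = -18. Step 2 — v_3(-18) = 2 (factor: -18 = −(3^2 · 2); the sign does not affect v_p). Step 3 — |x − y|_3 = 3^{-2} = 1/9.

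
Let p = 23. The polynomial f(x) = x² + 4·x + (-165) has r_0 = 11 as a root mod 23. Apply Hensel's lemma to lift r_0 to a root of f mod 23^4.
r_3 = 11 (mod 279841)

Hensel: r_{i+1} = r_i − f(r_i)·(f′(r_i))^{-1} mod 23^{i+2}, f′(x) = 2x + 4. Iterate:
  r_0 = 11 (mod 23)
  r_1 = 11 (mod 529)
  r_2 = 11 (mod 12167)
  r_3 = 11 (mod 279841)
Final: r = 11 satisfies f(r) ≡ 0 mod 23^4.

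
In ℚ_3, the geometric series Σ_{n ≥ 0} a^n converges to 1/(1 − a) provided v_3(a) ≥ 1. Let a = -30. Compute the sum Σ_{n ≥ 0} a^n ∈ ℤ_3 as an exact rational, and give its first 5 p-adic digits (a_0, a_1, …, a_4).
Σ a^n = 1/(1 − a) = 1/31;  first 5 digits = (1, 2, 0, 1, 2)

v_3(a) = 1 ≥ 1, so the series converges in ℤ_3 to 1/(1 − a) = 1/(1 − (-30)) = 1/31. Expand this rational in ℤ_3: compute digits iteratively via d_i = x_i mod 3, x_{i+1} = (x_i − d_i)/3. The first 5 digits are (1, 2, 0, 1, 2).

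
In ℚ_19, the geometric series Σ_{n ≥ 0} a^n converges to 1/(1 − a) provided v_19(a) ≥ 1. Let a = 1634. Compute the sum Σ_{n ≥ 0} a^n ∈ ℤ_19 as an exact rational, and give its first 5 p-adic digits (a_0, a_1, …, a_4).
Σ a^n = 1/(1 − a) = -1/1633;  first 5 digits = (1, 10, 9, 2, 6)

v_19(a) = 1 ≥ 1, so the series converges in ℤ_19 to 1/(1 − a) = 1/(1 − 1634) = -1/1633. Expand this rational in ℤ_19: compute digits iteratively via d_i = x_i mod 19, x_{i+1} = (x_i − d_i)/19. The first 5 digits are (1, 10, 9, 2, 6).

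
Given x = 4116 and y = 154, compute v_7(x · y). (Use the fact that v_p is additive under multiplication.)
v_7(633864) = 4

v_p(x) = 3 (factor: 4116 = 7^3 · 12); v_p(y) = 1 (factor: 154 = 7^1 · 22). Additivity: v_p(xy) = v_p(x) + v_p(y) = 3 + 1 = 4. (Direct check: xy = 633864 = 7^4 · (264).)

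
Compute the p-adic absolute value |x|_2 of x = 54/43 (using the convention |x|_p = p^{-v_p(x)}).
|54/43|_2 = 1/2

Step 1 — compute v_2(x) by factoring powers of 2 out of the numerator and denominator: v_2(54/43) = 1. Step 2 — apply |x|_p = p^{-v_p(x)} = 2^{-1} = 1/2.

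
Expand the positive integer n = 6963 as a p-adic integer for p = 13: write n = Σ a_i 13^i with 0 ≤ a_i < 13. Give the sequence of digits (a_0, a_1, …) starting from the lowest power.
(a_0, a_1, …) = (8, 2, 2, 3)

Repeated division by 13 gives the digits low-to-high: 6963 = 8 + 2·13^1 + 2·13^2 + 3·13^3. Digit sequence: (8, 2, 2, 3).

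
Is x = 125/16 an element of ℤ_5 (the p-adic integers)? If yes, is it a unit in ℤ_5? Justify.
x ∈ ℤ_5 but not a unit; v_5(x) = 3 > 0

ℤ_5 = {x ∈ ℚ_5 : v_5(x) ≥ 0} and ℤ_5^× = {x ∈ ℤ_5 : v_5(x) = 0}. Here v_5(125/16) = v_5(num) − v_5(den) = 3; compare against these criteria.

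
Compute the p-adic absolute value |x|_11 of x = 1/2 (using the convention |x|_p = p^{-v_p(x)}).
|1/2|_11 = 1

Step 1 — compute v_11(x) by factoring powers of 11 out of the numerator and denominator: v_11(1/2) = 0. Step 2 — apply |x|_p = p^{-v_p(x)} = 11^{0} = 1.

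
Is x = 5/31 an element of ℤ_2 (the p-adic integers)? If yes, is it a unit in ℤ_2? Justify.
x ∈ ℤ_2^× (unit); v_2(x) = 0

ℤ_2 = {x ∈ ℚ_2 : v_2(x) ≥ 0} and ℤ_2^× = {x ∈ ℤ_2 : v_2(x) = 0}. Here v_2(5/31) = v_2(num) − v_2(den) = 0; compare against these criteria.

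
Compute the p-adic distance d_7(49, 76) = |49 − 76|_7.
d_7(49, 76) = 1

Step 1 — x − y = 49 − 76 = -27. Step 2 — v_7(-27) = 0 (factor: -27 = −(7^0 · 27); the sign does not affect v_p). Step 3 — |x − y|_7 = 7^{0} = 1.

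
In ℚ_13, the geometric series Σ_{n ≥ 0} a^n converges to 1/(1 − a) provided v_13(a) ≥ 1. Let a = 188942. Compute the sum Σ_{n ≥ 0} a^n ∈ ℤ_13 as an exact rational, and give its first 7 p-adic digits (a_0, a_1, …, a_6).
Σ a^n = 1/(1 − a) = -1/188941;  first 7 digits = (1, 0, 0, 8, 6, 0, 12)

v_13(a) = 3 ≥ 1, so the series converges in ℤ_13 to 1/(1 − a) = 1/(1 − 188942) = -1/188941. Expand this rational in ℤ_13: compute digits iteratively via d_i = x_i mod 13, x_{i+1} = (x_i − d_i)/13. The first 7 digits are (1, 0, 0, 8, 6, 0, 12).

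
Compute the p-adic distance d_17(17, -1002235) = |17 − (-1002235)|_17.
d_17(17, -1002235) = 1/83521

Step 1 — x − y = 17 − (-1002235) = 1002252. Step 2 — v_17(1002252) = 4 (factor: 1002252 = (17^4 · 12); the sign does not affect v_p). Step 3 — |x − y|_17 = 17^{-4} = 1/83521.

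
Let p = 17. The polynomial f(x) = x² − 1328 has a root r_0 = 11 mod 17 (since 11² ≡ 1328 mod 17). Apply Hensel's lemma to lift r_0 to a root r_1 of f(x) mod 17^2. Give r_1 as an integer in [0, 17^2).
r_1 = 79 (mod 289)

Hensel's recurrence: r_{i+1} = r_i − f(r_i)·(f′(r_i))^{-1} mod 17^{i+2}, with f′(x) = 2x. Iterate:
  r_0 = 11 (mod 17)
  r_1 = 79 (mod 289)
Final: r_1 = 79, and one checks f(r_1) ≡ 0 mod 17^2.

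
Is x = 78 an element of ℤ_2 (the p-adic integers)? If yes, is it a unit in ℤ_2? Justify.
x ∈ ℤ_2 but not a unit; v_2(x) = 1 > 0

ℤ_2 = {x ∈ ℚ_2 : v_2(x) ≥ 0} and ℤ_2^× = {x ∈ ℤ_2 : v_2(x) = 0}. Here v_2(78) = v_2(num) − v_2(den) = 1; compare against these criteria.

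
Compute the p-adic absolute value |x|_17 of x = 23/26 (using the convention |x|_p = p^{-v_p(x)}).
|23/26|_17 = 1

Step 1 — compute v_17(x) by factoring powers of 17 out of the numerator and denominator: v_17(23/26) = 0. Step 2 — apply |x|_p = p^{-v_p(x)} = 17^{0} = 1.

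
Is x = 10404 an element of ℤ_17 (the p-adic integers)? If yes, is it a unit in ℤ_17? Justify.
x ∈ ℤ_17 but not a unit; v_17(x) = 2 > 0

ℤ_17 = {x ∈ ℚ_17 : v_17(x) ≥ 0} and ℤ_17^× = {x ∈ ℤ_17 : v_17(x) = 0}. Here v_17(10404) = v_17(num) − v_17(den) = 2; compare against these criteria.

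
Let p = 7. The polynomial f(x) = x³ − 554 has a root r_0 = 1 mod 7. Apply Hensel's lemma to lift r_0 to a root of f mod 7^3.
r_2 = 316 (mod 343)

Hensel: r_{i+1} = r_i − f(r_i)/f′(r_i) mod 7^{i+2}, where f′(x) = 3x². Iterate:
  r_0 = 1 (mod 7)
  r_1 = 22 (mod 49)
  r_2 = 316 (mod 343)
Final: r = 316 with f(r) ≡ 0 mod 7^3.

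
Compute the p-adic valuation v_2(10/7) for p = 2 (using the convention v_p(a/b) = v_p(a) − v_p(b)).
v_2(10/7) = 1

Factor powers of 2 from the numerator and denominator of the reduced fraction: 10 = 2^1 · 5 and 7 = 2^0 · 7. Apply v_p(a/b) = v_p(a) − v_p(b): v_2(10/7) = 1 − 0 = 1.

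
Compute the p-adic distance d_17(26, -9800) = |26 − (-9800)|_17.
d_17(26, -9800) = 1/4913

Step 1 — x − y = 26 − (-9800) = 9826. Step 2 — v_17(9826) = 3 (factor: 9826 = (17^3 · 2); the sign does not affect v_p). Step 3 — |x − y|_17 = 17^{-3} = 1/4913.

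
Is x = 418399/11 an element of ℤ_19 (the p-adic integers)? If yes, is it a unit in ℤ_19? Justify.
x ∈ ℤ_19 but not a unit; v_19(x) = 3 > 0

ℤ_19 = {x ∈ ℚ_19 : v_19(x) ≥ 0} and ℤ_19^× = {x ∈ ℤ_19 : v_19(x) = 0}. Here v_19(418399/11) = v_19(num) − v_19(den) = 3; compare against these criteria.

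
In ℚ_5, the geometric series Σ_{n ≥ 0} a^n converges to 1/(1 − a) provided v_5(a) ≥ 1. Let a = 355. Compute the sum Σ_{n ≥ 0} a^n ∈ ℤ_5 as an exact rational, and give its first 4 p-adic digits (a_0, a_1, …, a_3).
Σ a^n = 1/(1 − a) = -1/354;  first 4 digits = (1, 1, 0, 2)

v_5(a) = 1 ≥ 1, so the series converges in ℤ_5 to 1/(1 − a) = 1/(1 − 355) = -1/354. Expand this rational in ℤ_5: compute digits iteratively via d_i = x_i mod 5, x_{i+1} = (x_i − d_i)/5. The first 4 digits are (1, 1, 0, 2).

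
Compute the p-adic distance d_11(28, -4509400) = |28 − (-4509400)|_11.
d_11(28, -4509400) = 1/161051

Step 1 — x − y = 28 − (-4509400) = 4509428. Step 2 — v_11(4509428) = 5 (factor: 4509428 = (11^5 · 28); the sign does not affect v_p). Step 3 — |x − y|_11 = 11^{-5} = 1/161051.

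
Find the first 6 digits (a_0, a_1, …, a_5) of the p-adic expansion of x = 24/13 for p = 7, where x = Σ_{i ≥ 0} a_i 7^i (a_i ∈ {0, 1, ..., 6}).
(a_0, …, a_5) = (4, 4, 1, 3, 6, 5)

v_7(24/13) = 0 (numerator and denominator both coprime to 7), so x ∈ ℤ_7^×. Compute digits iteratively via a_i = x_i mod 7, x_{i+1} = (x_i − a_i)/7, with x_0 = x:
  x_0 = 24/13;  a_0 = 4;  x_1 = (x_0 − 4)/7 = -4/13
  x_1 = -4/13;  a_1 = 4;  x_2 = (x_1 − 4)/7 = -8/13
  x_2 = -8/13;  a_2 = 1;  x_3 = (x_2 − 1)/7 = -3/13
  x_3 = -3/13;  a_3 = 3;  x_4 = (x_3 − 3)/7 = -6/13
  x_4 = -6/13;  a_4 = 6;  x_5 = (x_4 − 6)/7 = -12/13
  x_5 = -12/13;  a_5 = 5;  x_6 = (x_5 − 5)/7 = -11/13
Digits: (4, 4, 1, 3, 6, 5).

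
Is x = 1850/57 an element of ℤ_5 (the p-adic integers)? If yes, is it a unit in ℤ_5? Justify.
x ∈ ℤ_5 but not a unit; v_5(x) = 2 > 0

ℤ_5 = {x ∈ ℚ_5 : v_5(x) ≥ 0} and ℤ_5^× = {x ∈ ℤ_5 : v_5(x) = 0}. Here v_5(1850/57) = v_5(num) − v_5(den) = 2; compare against these criteria.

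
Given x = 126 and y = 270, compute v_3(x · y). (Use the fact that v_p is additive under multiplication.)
v_3(34020) = 5

v_p(x) = 2 (factor: 126 = 3^2 · 14); v_p(y) = 3 (factor: 270 = 3^3 · 10). Additivity: v_p(xy) = v_p(x) + v_p(y) = 2 + 3 = 5. (Direct check: xy = 34020 = 3^5 · (140).)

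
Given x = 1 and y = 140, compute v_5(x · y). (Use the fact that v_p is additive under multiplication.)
v_5(140) = 1

v_p(x) = 0 (factor: 1 = 5^0 · 1); v_p(y) = 1 (factor: 140 = 5^1 · 28). Additivity: v_p(xy) = v_p(x) + v_p(y) = 0 + 1 = 1. (Direct check: xy = 140 = 5^1 · (28).)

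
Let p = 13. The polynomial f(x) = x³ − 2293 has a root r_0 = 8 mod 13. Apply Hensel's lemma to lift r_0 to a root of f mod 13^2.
r_1 = 34 (mod 169)

Hensel: r_{i+1} = r_i − f(r_i)/f′(r_i) mod 13^{i+2}, where f′(x) = 3x². Iterate:
  r_0 = 8 (mod 13)
  r_1 = 34 (mod 169)
Final: r = 34 with f(r) ≡ 0 mod 13^2.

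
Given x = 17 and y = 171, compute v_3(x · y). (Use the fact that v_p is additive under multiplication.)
v_3(2907) = 2

v_p(x) = 0 (factor: 17 = 3^0 · 17); v_p(y) = 2 (factor: 171 = 3^2 · 19). Additivity: v_p(xy) = v_p(x) + v_p(y) = 0 + 2 = 2. (Direct check: xy = 2907 = 3^2 · (323).)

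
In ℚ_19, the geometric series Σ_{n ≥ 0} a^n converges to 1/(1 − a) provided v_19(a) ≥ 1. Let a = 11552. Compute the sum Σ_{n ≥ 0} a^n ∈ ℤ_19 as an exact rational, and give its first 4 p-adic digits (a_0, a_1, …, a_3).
Σ a^n = 1/(1 − a) = -1/11551;  first 4 digits = (1, 0, 13, 1)

v_19(a) = 2 ≥ 1, so the series converges in ℤ_19 to 1/(1 − a) = 1/(1 − 11552) = -1/11551. Expand this rational in ℤ_19: compute digits iteratively via d_i = x_i mod 19, x_{i+1} = (x_i − d_i)/19. The first 4 digits are (1, 0, 13, 1).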